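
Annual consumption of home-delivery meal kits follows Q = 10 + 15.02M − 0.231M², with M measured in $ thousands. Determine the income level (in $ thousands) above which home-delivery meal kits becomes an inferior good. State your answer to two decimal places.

32.51

dQ/dM = 15.02 − 0.462M.
The good is inferior where dQ/dM < 0. Setting dQ/dM = 0 gives M = 15.02 / 0.462 = 32.51.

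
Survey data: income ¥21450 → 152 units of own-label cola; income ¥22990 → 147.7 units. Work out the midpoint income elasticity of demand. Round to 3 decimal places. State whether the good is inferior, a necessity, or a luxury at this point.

-0.414 (inferior good)

ΔQ = 147.7 − 152 = -4.3; midpoint Q̄ = (152 + 147.7)/2 = 149.85.
ΔI = 22990 − 21450 = 1540; midpoint Ī = (21450 + 22990)/2 = 22220.
η = (ΔQ/Q̄) ÷ (ΔI/Ī) = (-4.3/149.85) ÷ (1540/22220) = -0.414.
η < 0 ⇒ inferior good.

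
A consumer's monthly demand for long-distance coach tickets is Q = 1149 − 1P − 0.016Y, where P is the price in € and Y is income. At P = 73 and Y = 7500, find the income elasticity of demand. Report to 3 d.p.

At P = 73, Y = 7500: Q = 956.000.
Holding P constant, ∂Q/∂Y = −0.016.
η_Y = (∂Q/∂Y)·(Y/Q) = -0.016 × (7500/956.000) = -0.126.

-0.126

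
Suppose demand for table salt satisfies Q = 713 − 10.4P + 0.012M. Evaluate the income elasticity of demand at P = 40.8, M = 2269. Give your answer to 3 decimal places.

At P = 40.8, M = 2269: Q = 315.908.
Holding P constant, ∂Q/∂M = 0.012.
η_M = (∂Q/∂M)·(M/Q) = 0.012 × (2269/315.908) = 0.086.

0.086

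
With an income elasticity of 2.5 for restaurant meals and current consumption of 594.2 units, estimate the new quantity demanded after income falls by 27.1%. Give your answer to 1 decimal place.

191.6

%ΔQ ≈ η × %ΔI = 2.5 × (-27.1%) = -67.75%.
New Q ≈ 594.2 × (1 − 0.6775) = 191.6.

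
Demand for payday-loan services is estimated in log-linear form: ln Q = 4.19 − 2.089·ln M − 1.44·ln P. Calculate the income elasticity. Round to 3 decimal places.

In a log-linear demand, the coefficient on ln M is the income elasticity.
So η = -2.089.

-2.089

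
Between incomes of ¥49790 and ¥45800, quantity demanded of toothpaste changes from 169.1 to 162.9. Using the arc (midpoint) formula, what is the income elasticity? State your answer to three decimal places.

ΔQ = 162.9 − 169.1 = -6.2; midpoint Q̄ = (169.1 + 162.9)/2 = 166.
ΔI = 45800 − 49790 = -3990; midpoint Ī = (49790 + 45800)/2 = 47795.
η = (ΔQ/Q̄) ÷ (ΔI/Ī) = (-6.2/166) ÷ (-3990/47795) = 0.447.

0.447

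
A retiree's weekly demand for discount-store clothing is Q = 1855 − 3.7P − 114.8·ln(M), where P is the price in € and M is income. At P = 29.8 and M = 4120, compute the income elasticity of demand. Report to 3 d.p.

At P = 29.8, M = 4120: Q = 789.190.
Holding P constant, ∂Q/∂M = -114.8/M = -0.0278641.
η_M = (∂Q/∂M)·(M/Q) = -0.0278641 × (4120/789.190) = -0.145.

-0.145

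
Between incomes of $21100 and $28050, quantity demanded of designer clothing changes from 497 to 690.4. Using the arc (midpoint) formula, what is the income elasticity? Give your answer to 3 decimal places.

ΔQ = 690.4 − 497 = 193.4; midpoint Q̄ = (497 + 690.4)/2 = 593.7.
ΔI = 28050 − 21100 = 6950; midpoint Ī = (21100 + 28050)/2 = 24575.
η = (ΔQ/Q̄) ÷ (ΔI/Ī) = (193.4/593.7) ÷ (6950/24575) = 1.152.

1.152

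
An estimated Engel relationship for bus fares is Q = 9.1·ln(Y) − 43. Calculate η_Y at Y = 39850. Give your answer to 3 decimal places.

At Y = 39850: Q = 53.395.
dQ/dY = 9.1/Y = 0.000228356 at this income.
η = (dQ/dY)·(Y/Q) = 0.000228356 × (39850/53.395) = 0.170.

0.170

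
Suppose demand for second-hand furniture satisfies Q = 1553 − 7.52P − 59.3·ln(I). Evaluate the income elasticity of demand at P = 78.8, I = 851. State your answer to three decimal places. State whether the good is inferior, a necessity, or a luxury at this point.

-0.106 (inferior good)

At P = 78.8, I = 851: Q = 560.362.
Holding P constant, ∂Q/∂I = -59.3/I = -0.0696827.
η_I = (∂Q/∂I)·(I/Q) = -0.0696827 × (851/560.362) = -0.106.
Since η < 0, this is an inferior good.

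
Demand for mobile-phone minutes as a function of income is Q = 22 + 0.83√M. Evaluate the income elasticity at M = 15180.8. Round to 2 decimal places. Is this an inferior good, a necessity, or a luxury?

0.41 (necessity)

At M = 15180.8: Q = 124.265.
dQ/dM = 0.83/(2√M) = 0.00336822 at this income.
η = (dQ/dM)·(M/Q) = 0.00336822 × (15180.8/124.265) = 0.41.
Since 0 < η < 1, the good is a necessity.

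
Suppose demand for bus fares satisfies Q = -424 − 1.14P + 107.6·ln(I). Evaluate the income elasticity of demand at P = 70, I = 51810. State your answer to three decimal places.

At P = 70, I = 51810: Q = 664.234.
Holding P constant, ∂Q/∂I = 107.6/I = 0.00207682.
η_I = (∂Q/∂I)·(I/Q) = 0.00207682 × (51810/664.234) = 0.162.

0.162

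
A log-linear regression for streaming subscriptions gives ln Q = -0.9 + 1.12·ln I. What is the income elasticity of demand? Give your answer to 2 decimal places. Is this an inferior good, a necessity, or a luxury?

1.12 (luxury)

In a log-linear demand, the coefficient on ln I is the income elasticity.
So η = 1.12.
η > 1 ⇒ luxury.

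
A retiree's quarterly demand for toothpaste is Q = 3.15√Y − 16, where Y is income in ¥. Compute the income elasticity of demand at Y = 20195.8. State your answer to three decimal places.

0.519

At Y = 20195.8: Q = 431.653.
dQ/dY = 3.15/(2√Y) = 0.0110828 at this income.
η = (dQ/dY)·(Y/Q) = 0.0110828 × (20195.8/431.653) = 0.519.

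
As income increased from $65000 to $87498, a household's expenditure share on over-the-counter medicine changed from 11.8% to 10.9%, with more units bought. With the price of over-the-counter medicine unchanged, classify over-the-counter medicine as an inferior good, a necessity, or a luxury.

necessity

Quantity rises but the budget share falls as income rises, so 0 < η < 1.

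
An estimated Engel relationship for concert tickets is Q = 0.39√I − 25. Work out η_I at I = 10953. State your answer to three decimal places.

1.290

At I = 10953: Q = 15.816.
dQ/dI = 0.39/(2√I) = 0.00186324 at this income.
η = (dQ/dI)·(I/Q) = 0.00186324 × (10953/15.816) = 1.290.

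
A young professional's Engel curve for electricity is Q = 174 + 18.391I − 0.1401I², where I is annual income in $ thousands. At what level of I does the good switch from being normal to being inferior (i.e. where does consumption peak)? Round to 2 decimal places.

dQ/dI = 18.391 − 0.2802I.
The good is inferior where dQ/dI < 0. Setting dQ/dI = 0 gives I = 18.391 / 0.2802 = 65.64.

65.64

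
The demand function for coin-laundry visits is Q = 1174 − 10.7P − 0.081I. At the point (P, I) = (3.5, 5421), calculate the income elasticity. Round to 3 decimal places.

-0.630

At P = 3.5, I = 5421: Q = 697.449.
Holding P constant, ∂Q/∂I = −0.081.
η_I = (∂Q/∂I)·(I/Q) = -0.081 × (5421/697.449) = -0.630.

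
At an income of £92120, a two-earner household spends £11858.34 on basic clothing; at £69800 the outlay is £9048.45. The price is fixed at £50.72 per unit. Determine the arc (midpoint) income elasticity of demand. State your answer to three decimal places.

0.975

With a constant price, Q₁ = 11858.34/50.72 = 233.800 and Q₂ = 9048.45/50.72 = 178.400 (equivalently, work directly with expenditure since P cancels).
Midpoint %ΔQ = (9048.45 − 11858.34)/10453.40 = -0.26880; midpoint %ΔI = (69800 − 92120)/80960 = -0.27569.
η = -0.26880 / -0.27569 = 0.975.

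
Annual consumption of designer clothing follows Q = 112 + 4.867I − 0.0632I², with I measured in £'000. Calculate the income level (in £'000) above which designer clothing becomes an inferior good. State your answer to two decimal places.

dQ/dI = 4.867 − 0.1264I.
The good is inferior where dQ/dI < 0. Setting dQ/dI = 0 gives I = 4.867 / 0.1264 = 38.50.

38.50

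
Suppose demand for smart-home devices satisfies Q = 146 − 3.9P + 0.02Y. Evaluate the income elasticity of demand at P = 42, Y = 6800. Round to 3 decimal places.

At P = 42, Y = 6800: Q = 118.200.
Holding P constant, ∂Q/∂Y = 0.02.
η_Y = (∂Q/∂Y)·(Y/Q) = 0.02 × (6800/118.200) = 1.151.

1.151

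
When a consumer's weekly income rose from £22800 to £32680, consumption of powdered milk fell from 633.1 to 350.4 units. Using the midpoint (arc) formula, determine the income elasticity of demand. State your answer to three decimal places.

ΔQ = 350.4 − 633.1 = -282.7; midpoint Q̄ = (633.1 + 350.4)/2 = 491.75.
ΔI = 32680 − 22800 = 9880; midpoint Ī = (22800 + 32680)/2 = 27740.
η = (ΔQ/Q̄) ÷ (ΔI/Ī) = (-282.7/491.75) ÷ (9880/27740) = -1.614.

-1.614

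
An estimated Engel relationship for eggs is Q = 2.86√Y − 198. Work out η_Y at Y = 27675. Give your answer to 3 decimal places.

At Y = 27675: Q = 277.784.
dQ/dY = 2.86/(2√Y) = 0.00859592 at this income.
η = (dQ/dY)·(Y/Q) = 0.00859592 × (27675/277.784) = 0.856.

0.856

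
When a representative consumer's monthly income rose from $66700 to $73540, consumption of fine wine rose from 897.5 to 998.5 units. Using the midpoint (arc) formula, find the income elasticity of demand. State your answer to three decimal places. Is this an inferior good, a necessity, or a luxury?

1.092 (luxury)

ΔQ = 998.5 − 897.5 = 101; midpoint Q̄ = (897.5 + 998.5)/2 = 948.
ΔI = 73540 − 66700 = 6840; midpoint Ī = (66700 + 73540)/2 = 70120.
η = (ΔQ/Q̄) ÷ (ΔI/Ī) = (101/948) ÷ (6840/70120) = 1.092.
η > 1 ⇒ luxury.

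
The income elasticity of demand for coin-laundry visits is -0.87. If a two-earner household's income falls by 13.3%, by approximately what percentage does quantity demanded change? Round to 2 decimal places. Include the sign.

%ΔQ ≈ η × %ΔI = -0.87 × (-13.3%) = 11.57%.

11.57%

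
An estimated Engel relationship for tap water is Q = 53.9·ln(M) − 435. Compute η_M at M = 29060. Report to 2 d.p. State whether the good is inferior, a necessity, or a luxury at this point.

At M = 29060: Q = 118.937.
dQ/dM = 53.9/M = 0.00185478 at this income.
η = (dQ/dM)·(M/Q) = 0.00185478 × (29060/118.937) = 0.45.
Since 0 < η < 1, the good is a necessity.

0.45 (necessity)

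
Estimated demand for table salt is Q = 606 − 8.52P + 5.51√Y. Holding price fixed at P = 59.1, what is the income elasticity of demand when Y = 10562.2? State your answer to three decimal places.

0.423

At P = 59.1, Y = 10562.2: Q = 668.745.
Holding P constant, ∂Q/∂Y = 5.51/(2√Y) = 0.0268068.
η_Y = (∂Q/∂Y)·(Y/Q) = 0.0268068 × (10562.2/668.745) = 0.423.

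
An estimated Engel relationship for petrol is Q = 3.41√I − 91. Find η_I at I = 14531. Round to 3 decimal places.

0.642

At I = 14531: Q = 320.057.
dQ/dI = 3.41/(2√I) = 0.0141441 at this income.
η = (dQ/dI)·(I/Q) = 0.0141441 × (14531/320.057) = 0.642.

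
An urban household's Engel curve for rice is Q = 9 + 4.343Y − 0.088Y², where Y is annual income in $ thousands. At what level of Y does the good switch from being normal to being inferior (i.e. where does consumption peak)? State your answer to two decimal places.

dQ/dY = 4.343 − 0.176Y.
The good is inferior where dQ/dY < 0. Setting dQ/dY = 0 gives Y = 4.343 / 0.176 = 24.68.

24.68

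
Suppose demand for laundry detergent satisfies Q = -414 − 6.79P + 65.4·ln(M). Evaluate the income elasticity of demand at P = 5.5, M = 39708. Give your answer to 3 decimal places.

At P = 5.5, M = 39708: Q = 241.196.
Holding P constant, ∂Q/∂M = 65.4/M = 0.00164702.
η_M = (∂Q/∂M)·(M/Q) = 0.00164702 × (39708/241.196) = 0.271.

0.271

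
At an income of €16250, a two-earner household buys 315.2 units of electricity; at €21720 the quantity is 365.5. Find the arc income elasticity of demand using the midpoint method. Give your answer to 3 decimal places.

ΔQ = 365.5 − 315.2 = 50.3; midpoint Q̄ = (315.2 + 365.5)/2 = 340.35.
ΔI = 21720 − 16250 = 5470; midpoint Ī = (16250 + 21720)/2 = 18985.
η = (ΔQ/Q̄) ÷ (ΔI/Ī) = (50.3/340.35) ÷ (5470/18985) = 0.513.

0.513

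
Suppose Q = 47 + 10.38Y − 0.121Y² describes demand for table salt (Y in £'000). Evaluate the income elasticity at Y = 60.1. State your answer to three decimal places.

-1.071

At Y = 60.1: Q = 233.7848.
dQ/dY = 10.38 − 0.242Y = -4.16420.
η = (dQ/dY)·(Y/Q) = -4.16420 × (60.1/233.7848) = -1.071.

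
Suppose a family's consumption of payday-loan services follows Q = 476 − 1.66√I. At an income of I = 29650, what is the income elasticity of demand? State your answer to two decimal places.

-0.75

At I = 29650: Q = 190.162.
dQ/dI = -1.66/(2√I) = -0.00482021 at this income.
η = (dQ/dI)·(I/Q) = -0.00482021 × (29650/190.162) = -0.75.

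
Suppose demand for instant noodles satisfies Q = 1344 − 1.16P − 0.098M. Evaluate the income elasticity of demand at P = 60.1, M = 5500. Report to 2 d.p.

-0.73

At P = 60.1, M = 5500: Q = 735.284.
Holding P constant, ∂Q/∂M = −0.098.
η_M = (∂Q/∂M)·(M/Q) = -0.098 × (5500/735.284) = -0.73.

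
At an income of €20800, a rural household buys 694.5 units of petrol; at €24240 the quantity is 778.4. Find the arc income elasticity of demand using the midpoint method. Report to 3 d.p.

0.746

ΔQ = 778.4 − 694.5 = 83.9; midpoint Q̄ = (694.5 + 778.4)/2 = 736.45.
ΔI = 24240 − 20800 = 3440; midpoint Ī = (20800 + 24240)/2 = 22520.
η = (ΔQ/Q̄) ÷ (ΔI/Ī) = (83.9/736.45) ÷ (3440/22520) = 0.746.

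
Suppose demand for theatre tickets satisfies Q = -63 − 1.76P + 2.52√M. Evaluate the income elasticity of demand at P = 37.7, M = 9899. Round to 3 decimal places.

1.033

At P = 37.7, M = 9899: Q = 121.372.
Holding P constant, ∂Q/∂M = 2.52/(2√M) = 0.0126641.
η_M = (∂Q/∂M)·(M/Q) = 0.0126641 × (9899/121.372) = 1.033.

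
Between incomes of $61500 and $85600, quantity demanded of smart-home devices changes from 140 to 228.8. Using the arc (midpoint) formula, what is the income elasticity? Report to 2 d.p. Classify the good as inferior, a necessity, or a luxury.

1.47 (luxury)

ΔQ = 228.8 − 140 = 88.8; midpoint Q̄ = (140 + 228.8)/2 = 184.4.
ΔI = 85600 − 61500 = 24100; midpoint Ī = (61500 + 85600)/2 = 73550.
η = (ΔQ/Q̄) ÷ (ΔI/Ī) = (88.8/184.4) ÷ (24100/73550) = 1.47.
η > 1 ⇒ luxury.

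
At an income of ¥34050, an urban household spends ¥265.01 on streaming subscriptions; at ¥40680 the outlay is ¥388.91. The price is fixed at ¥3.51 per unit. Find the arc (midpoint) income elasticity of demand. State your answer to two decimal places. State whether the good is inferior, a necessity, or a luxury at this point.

With a constant price, Q₁ = 265.01/3.51 = 75.501 and Q₂ = 388.91/3.51 = 110.801 (equivalently, work directly with expenditure since P cancels).
Midpoint %ΔQ = (388.91 − 265.01)/326.96 = 0.37895; midpoint %ΔI = (40680 − 34050)/37365 = 0.17744.
η = 0.37895 / 0.17744 = 2.14.
η > 1 ⇒ luxury.

2.14 (luxury)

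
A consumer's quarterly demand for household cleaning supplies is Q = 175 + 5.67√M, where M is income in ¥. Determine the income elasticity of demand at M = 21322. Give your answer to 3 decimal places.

0.413

At M = 21322: Q = 1002.936.
dQ/dM = 5.67/(2√M) = 0.0194151 at this income.
η = (dQ/dM)·(M/Q) = 0.0194151 × (21322/1002.936) = 0.413.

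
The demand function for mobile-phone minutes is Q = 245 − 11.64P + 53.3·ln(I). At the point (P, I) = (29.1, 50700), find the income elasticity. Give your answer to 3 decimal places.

0.110

At P = 29.1, I = 50700: Q = 483.711.
Holding P constant, ∂Q/∂I = 53.3/I = 0.00105128.
η_I = (∂Q/∂I)·(I/Q) = 0.00105128 × (50700/483.711) = 0.110.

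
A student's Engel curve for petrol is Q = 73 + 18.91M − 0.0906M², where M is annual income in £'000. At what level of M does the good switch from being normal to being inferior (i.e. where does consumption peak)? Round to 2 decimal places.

dQ/dM = 18.91 − 0.1812M.
The good is inferior where dQ/dM < 0. Setting dQ/dM = 0 gives M = 18.91 / 0.1812 = 104.36.

104.36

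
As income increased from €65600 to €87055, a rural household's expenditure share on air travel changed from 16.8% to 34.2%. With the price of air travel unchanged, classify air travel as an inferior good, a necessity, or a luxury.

luxury

The budget share rises as income rises, so η > 1.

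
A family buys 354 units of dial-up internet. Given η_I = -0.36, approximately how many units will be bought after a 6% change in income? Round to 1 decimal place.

%ΔQ ≈ η × %ΔI = -0.36 × 6% = -2.16%.
New Q ≈ 354 × (1 − 0.0216) = 346.4.

346.4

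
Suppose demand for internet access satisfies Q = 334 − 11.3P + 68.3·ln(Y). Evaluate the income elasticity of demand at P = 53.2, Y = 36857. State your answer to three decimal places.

0.151

At P = 53.2, Y = 36857: Q = 451.001.
Holding P constant, ∂Q/∂Y = 68.3/Y = 0.00185311.
η_Y = (∂Q/∂Y)·(Y/Q) = 0.00185311 × (36857/451.001) = 0.151.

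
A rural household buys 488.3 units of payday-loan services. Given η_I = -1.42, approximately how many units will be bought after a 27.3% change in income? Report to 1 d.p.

%ΔQ ≈ η × %ΔI = -1.42 × 27.3% = -38.766%.
New Q ≈ 488.3 × (1 − 0.38766) = 299.0.

299.0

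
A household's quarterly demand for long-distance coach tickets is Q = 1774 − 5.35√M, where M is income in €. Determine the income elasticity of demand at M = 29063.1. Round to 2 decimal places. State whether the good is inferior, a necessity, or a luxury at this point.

-0.53 (inferior good)

At M = 29063.1: Q = 861.937.
dQ/dM = -5.35/(2√M) = -0.0156911 at this income.
η = (dQ/dM)·(M/Q) = -0.0156911 × (29063.1/861.937) = -0.53.
Since η < 0, the good is an inferior good.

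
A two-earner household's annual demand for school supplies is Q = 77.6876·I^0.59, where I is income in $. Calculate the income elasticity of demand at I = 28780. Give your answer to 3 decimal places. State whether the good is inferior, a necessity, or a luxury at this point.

For Q = A·I^β the income elasticity is constant and equal to β.
Here β = 0.59, so η = 0.590.
Since 0 < η < 1, the good is a necessity.

0.590 (necessity)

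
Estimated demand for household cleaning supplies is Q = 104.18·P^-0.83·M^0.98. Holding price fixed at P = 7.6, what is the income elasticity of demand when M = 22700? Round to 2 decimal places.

0.98

For a multiplicative demand Q = A·P^α·M^β, the income elasticity is β everywhere.
Here β = 0.98, so η = 0.98.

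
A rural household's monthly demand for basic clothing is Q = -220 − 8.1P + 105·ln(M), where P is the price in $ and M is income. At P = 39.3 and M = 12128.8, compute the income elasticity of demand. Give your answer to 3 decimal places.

0.234

At P = 39.3, M = 12128.8: Q = 449.020.
Holding P constant, ∂Q/∂M = 105/M = 0.00865708.
η_M = (∂Q/∂M)·(M/Q) = 0.00865708 × (12128.8/449.020) = 0.234.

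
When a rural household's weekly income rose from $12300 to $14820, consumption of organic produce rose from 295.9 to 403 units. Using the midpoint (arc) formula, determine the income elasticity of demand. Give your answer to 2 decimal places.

ΔQ = 403 − 295.9 = 107.1; midpoint Q̄ = (295.9 + 403)/2 = 349.45.
ΔI = 14820 − 12300 = 2520; midpoint Ī = (12300 + 14820)/2 = 13560.
η = (ΔQ/Q̄) ÷ (ΔI/Ī) = (107.1/349.45) ÷ (2520/13560) = 1.65.

1.65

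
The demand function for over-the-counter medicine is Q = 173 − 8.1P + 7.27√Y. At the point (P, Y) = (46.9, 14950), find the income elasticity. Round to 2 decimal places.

At P = 46.9, Y = 14950: Q = 682.014.
Holding P constant, ∂Q/∂Y = 7.27/(2√Y) = 0.0297292.
η_Y = (∂Q/∂Y)·(Y/Q) = 0.0297292 × (14950/682.014) = 0.65.

0.65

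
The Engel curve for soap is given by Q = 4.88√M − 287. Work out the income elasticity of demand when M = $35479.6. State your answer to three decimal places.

At M = 35479.6: Q = 632.198.
dQ/dM = 4.88/(2√M) = 0.0129539 at this income.
η = (dQ/dM)·(M/Q) = 0.0129539 × (35479.6/632.198) = 0.727.

0.727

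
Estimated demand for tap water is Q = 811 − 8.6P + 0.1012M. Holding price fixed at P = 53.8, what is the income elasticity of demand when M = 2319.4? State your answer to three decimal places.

0.403

At P = 53.8, M = 2319.4: Q = 583.043.
Holding P constant, ∂Q/∂M = 0.1012.
η_M = (∂Q/∂M)·(M/Q) = 0.1012 × (2319.4/583.043) = 0.403.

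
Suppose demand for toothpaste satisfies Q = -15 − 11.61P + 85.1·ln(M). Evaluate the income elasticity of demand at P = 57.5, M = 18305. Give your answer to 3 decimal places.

0.557

At P = 57.5, M = 18305: Q = 152.676.
Holding P constant, ∂Q/∂M = 85.1/M = 0.004649.
η_M = (∂Q/∂M)·(M/Q) = 0.004649 × (18305/152.676) = 0.557.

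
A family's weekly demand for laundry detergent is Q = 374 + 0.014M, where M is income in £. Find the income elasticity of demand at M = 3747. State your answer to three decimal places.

0.123

At M = 3747: Q = 426.458.
dQ/dM = 0.014.
η = (dQ/dM)·(M/Q) = 0.014 × (3747/426.458) = 0.123.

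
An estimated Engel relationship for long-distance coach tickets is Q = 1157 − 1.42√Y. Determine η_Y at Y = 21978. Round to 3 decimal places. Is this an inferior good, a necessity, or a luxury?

-0.111 (inferior good)

At Y = 21978: Q = 946.485.
dQ/dY = -1.42/(2√Y) = -0.00478921 at this income.
η = (dQ/dY)·(Y/Q) = -0.00478921 × (21978/946.485) = -0.111.
Since η < 0, the good is an inferior good.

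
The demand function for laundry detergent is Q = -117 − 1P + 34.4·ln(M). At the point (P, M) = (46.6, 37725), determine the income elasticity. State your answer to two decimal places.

0.17

At P = 46.6, M = 37725: Q = 198.910.
Holding P constant, ∂Q/∂M = 34.4/M = 0.000911862.
η_M = (∂Q/∂M)·(M/Q) = 0.000911862 × (37725/198.910) = 0.17.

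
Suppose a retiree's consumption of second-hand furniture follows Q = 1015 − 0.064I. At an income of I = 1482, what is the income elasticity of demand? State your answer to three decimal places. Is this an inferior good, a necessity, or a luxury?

At I = 1482: Q = 920.152.
dQ/dI = −0.064.
η = (dQ/dI)·(I/Q) = -0.064 × (1482/920.152) = -0.103.
Since η < 0, the good is an inferior good.

-0.103 (inferior good)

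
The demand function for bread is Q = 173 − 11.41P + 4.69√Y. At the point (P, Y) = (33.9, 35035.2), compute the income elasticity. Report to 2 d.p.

At P = 33.9, Y = 35035.2: Q = 664.061.
Holding P constant, ∂Q/∂Y = 4.69/(2√Y) = 0.0125283.
η_Y = (∂Q/∂Y)·(Y/Q) = 0.0125283 × (35035.2/664.061) = 0.66.

0.66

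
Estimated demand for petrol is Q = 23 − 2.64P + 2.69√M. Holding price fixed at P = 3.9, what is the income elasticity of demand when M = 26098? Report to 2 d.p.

0.49

At P = 3.9, M = 26098: Q = 447.270.
Holding P constant, ∂Q/∂M = 2.69/(2√M) = 0.00832566.
η_M = (∂Q/∂M)·(M/Q) = 0.00832566 × (26098/447.270) = 0.49.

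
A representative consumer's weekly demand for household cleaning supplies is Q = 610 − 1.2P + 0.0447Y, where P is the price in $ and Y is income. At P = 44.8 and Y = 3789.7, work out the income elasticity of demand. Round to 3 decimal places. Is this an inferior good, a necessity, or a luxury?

0.233 (necessity)

At P = 44.8, Y = 3789.7: Q = 725.640.
Holding P constant, ∂Q/∂Y = 0.0447.
η_Y = (∂Q/∂Y)·(Y/Q) = 0.0447 × (3789.7/725.640) = 0.233.
Since 0 < η < 1, this is a necessity.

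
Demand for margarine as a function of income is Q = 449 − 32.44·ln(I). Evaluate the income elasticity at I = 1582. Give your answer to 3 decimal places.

At I = 1582: Q = 210.033.
dQ/dI = -32.44/I = -0.0205057 at this income.
η = (dQ/dI)·(I/Q) = -0.0205057 × (1582/210.033) = -0.154.

-0.154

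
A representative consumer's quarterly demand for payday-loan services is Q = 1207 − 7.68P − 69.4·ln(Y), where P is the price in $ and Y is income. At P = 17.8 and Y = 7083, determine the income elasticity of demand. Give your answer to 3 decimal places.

-0.153

At P = 17.8, Y = 7083: Q = 455.034.
Holding P constant, ∂Q/∂Y = -69.4/Y = -0.00979811.
η_Y = (∂Q/∂Y)·(Y/Q) = -0.00979811 × (7083/455.034) = -0.153.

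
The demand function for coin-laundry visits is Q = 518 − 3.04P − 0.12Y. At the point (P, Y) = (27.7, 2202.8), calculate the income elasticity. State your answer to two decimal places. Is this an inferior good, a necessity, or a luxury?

-1.56 (inferior good)

At P = 27.7, Y = 2202.8: Q = 169.456.
Holding P constant, ∂Q/∂Y = −0.12.
η_Y = (∂Q/∂Y)·(Y/Q) = -0.12 × (2202.8/169.456) = -1.56.
Since η < 0, this is an inferior good.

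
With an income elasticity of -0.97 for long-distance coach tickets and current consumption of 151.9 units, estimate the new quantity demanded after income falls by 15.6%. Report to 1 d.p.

174.9

%ΔQ ≈ η × %ΔI = -0.97 × (-15.6%) = 15.132%.
New Q ≈ 151.9 × (1 + 0.15132) = 174.9.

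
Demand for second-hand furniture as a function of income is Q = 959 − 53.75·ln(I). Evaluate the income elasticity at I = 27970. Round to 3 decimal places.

At I = 27970: Q = 408.660.
dQ/dI = -53.75/I = -0.0019217 at this income.
η = (dQ/dI)·(I/Q) = -0.0019217 × (27970/408.660) = -0.132.

-0.132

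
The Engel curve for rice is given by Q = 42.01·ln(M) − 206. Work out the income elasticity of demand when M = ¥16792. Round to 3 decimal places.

At M = 16792: Q = 202.701.
dQ/dM = 42.01/M = 0.00250179 at this income.
η = (dQ/dM)·(M/Q) = 0.00250179 × (16792/202.701) = 0.207.

0.207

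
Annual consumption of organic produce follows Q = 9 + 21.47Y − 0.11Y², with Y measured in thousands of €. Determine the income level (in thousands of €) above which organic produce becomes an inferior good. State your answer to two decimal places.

97.59

dQ/dY = 21.47 − 0.22Y.
The good is inferior where dQ/dY < 0. Setting dQ/dY = 0 gives Y = 21.47 / 0.22 = 97.59.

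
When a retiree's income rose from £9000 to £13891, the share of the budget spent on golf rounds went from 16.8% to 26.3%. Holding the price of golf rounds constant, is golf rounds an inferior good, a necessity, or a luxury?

luxury

The budget share rises as income rises, so η > 1.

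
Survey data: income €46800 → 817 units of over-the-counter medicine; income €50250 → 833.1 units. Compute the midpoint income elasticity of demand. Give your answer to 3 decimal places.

0.274

ΔQ = 833.1 − 817 = 16.1; midpoint Q̄ = (817 + 833.1)/2 = 825.05.
ΔI = 50250 − 46800 = 3450; midpoint Ī = (46800 + 50250)/2 = 48525.
η = (ΔQ/Q̄) ÷ (ΔI/Ī) = (16.1/825.05) ÷ (3450/48525) = 0.274.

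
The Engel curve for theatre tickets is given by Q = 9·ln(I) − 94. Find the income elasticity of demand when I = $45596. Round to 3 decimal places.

At I = 45596: Q = 2.548.
dQ/dI = 9/I = 0.000197386 at this income.
η = (dQ/dI)·(I/Q) = 0.000197386 × (45596/2.548) = 3.532.

3.532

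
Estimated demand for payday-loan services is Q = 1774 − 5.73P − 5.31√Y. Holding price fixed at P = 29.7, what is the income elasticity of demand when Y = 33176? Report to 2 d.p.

At P = 29.7, Y = 33176: Q = 636.641.
Holding P constant, ∂Q/∂Y = -5.31/(2√Y) = -0.0145765.
η_Y = (∂Q/∂Y)·(Y/Q) = -0.0145765 × (33176/636.641) = -0.76.

-0.76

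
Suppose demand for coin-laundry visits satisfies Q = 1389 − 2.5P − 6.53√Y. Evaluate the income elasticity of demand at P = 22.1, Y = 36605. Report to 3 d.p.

-7.401

At P = 22.1, Y = 36605: Q = 84.402.
Holding P constant, ∂Q/∂Y = -6.53/(2√Y) = -0.0170653.
η_Y = (∂Q/∂Y)·(Y/Q) = -0.0170653 × (36605/84.402) = -7.401.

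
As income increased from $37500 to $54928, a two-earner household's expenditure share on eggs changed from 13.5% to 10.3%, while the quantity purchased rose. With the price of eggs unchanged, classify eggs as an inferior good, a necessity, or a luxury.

necessity

Quantity rises but the budget share falls as income rises, so 0 < η < 1.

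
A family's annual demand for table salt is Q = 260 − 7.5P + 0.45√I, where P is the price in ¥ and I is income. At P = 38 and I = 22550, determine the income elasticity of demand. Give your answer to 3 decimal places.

0.794

At P = 38, I = 22550: Q = 42.575.
Holding P constant, ∂Q/∂I = 0.45/(2√I) = 0.00149834.
η_I = (∂Q/∂I)·(I/Q) = 0.00149834 × (22550/42.575) = 0.794.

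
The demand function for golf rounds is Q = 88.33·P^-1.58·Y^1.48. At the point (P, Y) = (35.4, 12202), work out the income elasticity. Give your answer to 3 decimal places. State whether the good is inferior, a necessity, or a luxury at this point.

1.480 (luxury)

For a multiplicative demand Q = A·P^α·Y^β, the income elasticity is β everywhere.
Here β = 1.48, so η = 1.480.
Since η > 1, this is a luxury.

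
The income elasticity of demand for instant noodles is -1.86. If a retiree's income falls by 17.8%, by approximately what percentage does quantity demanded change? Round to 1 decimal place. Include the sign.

33.1%

%ΔQ ≈ η × %ΔI = -1.86 × (-17.8%) = 33.1%.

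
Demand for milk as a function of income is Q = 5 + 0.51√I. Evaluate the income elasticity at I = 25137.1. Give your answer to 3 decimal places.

0.471

At I = 25137.1: Q = 85.859.
dQ/dI = 0.51/(2√I) = 0.00160836 at this income.
η = (dQ/dI)·(I/Q) = 0.00160836 × (25137.1/85.859) = 0.471.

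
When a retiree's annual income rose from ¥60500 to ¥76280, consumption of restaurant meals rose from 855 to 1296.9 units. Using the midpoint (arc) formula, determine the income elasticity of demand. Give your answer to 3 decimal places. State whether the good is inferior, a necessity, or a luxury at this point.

1.780 (luxury)

ΔQ = 1296.9 − 855 = 441.9; midpoint Q̄ = (855 + 1296.9)/2 = 1075.95.
ΔI = 76280 − 60500 = 15780; midpoint Ī = (60500 + 76280)/2 = 68390.
η = (ΔQ/Q̄) ÷ (ΔI/Ī) = (441.9/1075.95) ÷ (15780/68390) = 1.780.
η > 1 ⇒ luxury.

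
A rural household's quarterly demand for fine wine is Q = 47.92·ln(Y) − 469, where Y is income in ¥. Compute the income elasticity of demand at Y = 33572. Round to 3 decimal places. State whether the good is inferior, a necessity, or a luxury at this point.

At Y = 33572: Q = 30.396.
dQ/dY = 47.92/Y = 0.00142738 at this income.
η = (dQ/dY)·(Y/Q) = 0.00142738 × (33572/30.396) = 1.577.
Since η > 1, the good is a luxury.

1.577 (luxury)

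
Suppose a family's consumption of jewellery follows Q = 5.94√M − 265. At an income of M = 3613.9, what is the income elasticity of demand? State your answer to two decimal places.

1.94

At M = 3613.9: Q = 92.087.
dQ/dM = 5.94/(2√M) = 0.0494047 at this income.
η = (dQ/dM)·(M/Q) = 0.0494047 × (3613.9/92.087) = 1.94.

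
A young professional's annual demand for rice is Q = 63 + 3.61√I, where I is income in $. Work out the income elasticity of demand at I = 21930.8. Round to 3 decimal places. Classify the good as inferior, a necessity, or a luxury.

0.447 (necessity)

At I = 21930.8: Q = 597.607.
dQ/dI = 3.61/(2√I) = 0.0121885 at this income.
η = (dQ/dI)·(I/Q) = 0.0121885 × (21930.8/597.607) = 0.447.
Since 0 < η < 1, the good is a necessity.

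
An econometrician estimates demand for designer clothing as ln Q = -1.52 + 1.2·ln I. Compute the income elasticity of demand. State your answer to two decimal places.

In a log-linear demand, the coefficient on ln I is the income elasticity.
So η = 1.20.

1.20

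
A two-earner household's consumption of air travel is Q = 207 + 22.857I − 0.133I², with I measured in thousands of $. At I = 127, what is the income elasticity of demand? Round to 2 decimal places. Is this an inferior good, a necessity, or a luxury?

At I = 127: Q = 964.6820.
dQ/dI = 22.857 − 0.266I = -10.92500.
η = (dQ/dI)·(I/Q) = -10.92500 × (127/964.6820) = -1.44.
η < 0 ⇒ inferior good.

-1.44 (inferior good)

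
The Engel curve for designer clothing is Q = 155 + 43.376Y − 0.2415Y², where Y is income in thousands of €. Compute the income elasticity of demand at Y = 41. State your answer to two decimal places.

At Y = 41: Q = 1527.4545.
dQ/dY = 43.376 − 0.483Y = 23.57300.
η = (dQ/dY)·(Y/Q) = 23.57300 × (41/1527.4545) = 0.63.

0.63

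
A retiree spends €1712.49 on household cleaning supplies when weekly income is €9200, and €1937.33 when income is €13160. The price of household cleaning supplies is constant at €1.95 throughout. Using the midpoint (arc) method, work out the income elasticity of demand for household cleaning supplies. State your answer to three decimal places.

0.348

With a constant price, Q₁ = 1712.49/1.95 = 878.200 and Q₂ = 1937.33/1.95 = 993.503 (equivalently, work directly with expenditure since P cancels).
Midpoint %ΔQ = (1937.33 − 1712.49)/1824.91 = 0.12321; midpoint %ΔI = (13160 − 9200)/11180 = 0.35420.
η = 0.12321 / 0.35420 = 0.348.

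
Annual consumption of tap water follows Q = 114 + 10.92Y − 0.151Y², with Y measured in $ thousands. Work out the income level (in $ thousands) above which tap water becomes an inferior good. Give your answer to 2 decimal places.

dQ/dY = 10.92 − 0.302Y.
The good is inferior where dQ/dY < 0. Setting dQ/dY = 0 gives Y = 10.92 / 0.302 = 36.16.

36.16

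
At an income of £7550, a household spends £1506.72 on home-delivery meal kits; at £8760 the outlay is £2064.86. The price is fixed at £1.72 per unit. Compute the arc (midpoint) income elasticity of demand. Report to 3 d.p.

2.106

With a constant price, Q₁ = 1506.72/1.72 = 876.000 and Q₂ = 2064.86/1.72 = 1200.500 (equivalently, work directly with expenditure since P cancels).
Midpoint %ΔQ = (2064.86 − 1506.72)/1785.79 = 0.31255; midpoint %ΔI = (8760 − 7550)/8155 = 0.14838.
η = 0.31255 / 0.14838 = 2.106.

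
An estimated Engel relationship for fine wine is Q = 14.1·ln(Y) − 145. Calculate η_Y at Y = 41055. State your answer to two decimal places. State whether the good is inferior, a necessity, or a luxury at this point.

2.95 (luxury)

At Y = 41055: Q = 4.780.
dQ/dY = 14.1/Y = 0.000343442 at this income.
η = (dQ/dY)·(Y/Q) = 0.000343442 × (41055/4.780) = 2.95.
Since η > 1, the good is a luxury.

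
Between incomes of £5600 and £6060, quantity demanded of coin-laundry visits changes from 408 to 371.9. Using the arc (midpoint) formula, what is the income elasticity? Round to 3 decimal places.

ΔQ = 371.9 − 408 = -36.1; midpoint Q̄ = (408 + 371.9)/2 = 389.95.
ΔI = 6060 − 5600 = 460; midpoint Ī = (5600 + 6060)/2 = 5830.
η = (ΔQ/Q̄) ÷ (ΔI/Ī) = (-36.1/389.95) ÷ (460/5830) = -1.173.

-1.173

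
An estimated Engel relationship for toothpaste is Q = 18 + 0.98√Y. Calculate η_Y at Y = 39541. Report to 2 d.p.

0.46

At Y = 39541: Q = 212.872.
dQ/dY = 0.98/(2√Y) = 0.00246418 at this income.
η = (dQ/dY)·(Y/Q) = 0.00246418 × (39541/212.872) = 0.46.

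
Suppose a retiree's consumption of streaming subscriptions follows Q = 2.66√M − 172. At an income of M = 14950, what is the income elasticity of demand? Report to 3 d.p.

1.061

At M = 14950: Q = 153.239.
dQ/dM = 2.66/(2√M) = 0.0108775 at this income.
η = (dQ/dM)·(M/Q) = 0.0108775 × (14950/153.239) = 1.061.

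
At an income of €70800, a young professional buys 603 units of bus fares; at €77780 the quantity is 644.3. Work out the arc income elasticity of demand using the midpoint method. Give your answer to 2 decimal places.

0.70

ΔQ = 644.3 − 603 = 41.3; midpoint Q̄ = (603 + 644.3)/2 = 623.65.
ΔI = 77780 − 70800 = 6980; midpoint Ī = (70800 + 77780)/2 = 74290.
η = (ΔQ/Q̄) ÷ (ΔI/Ī) = (41.3/623.65) ÷ (6980/74290) = 0.70.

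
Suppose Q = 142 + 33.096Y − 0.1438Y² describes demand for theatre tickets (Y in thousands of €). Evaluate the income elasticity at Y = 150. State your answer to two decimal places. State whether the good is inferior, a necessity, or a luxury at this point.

-0.81 (inferior good)

At Y = 150: Q = 1870.9000.
dQ/dY = 33.096 − 0.2876Y = -10.04400.
η = (dQ/dY)·(Y/Q) = -10.04400 × (150/1870.9000) = -0.81.
η < 0 ⇒ inferior good.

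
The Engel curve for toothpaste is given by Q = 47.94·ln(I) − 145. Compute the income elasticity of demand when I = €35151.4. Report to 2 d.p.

0.13

At I = 35151.4: Q = 356.808.
dQ/dI = 47.94/I = 0.00136381 at this income.
η = (dQ/dI)·(I/Q) = 0.00136381 × (35151.4/356.808) = 0.13.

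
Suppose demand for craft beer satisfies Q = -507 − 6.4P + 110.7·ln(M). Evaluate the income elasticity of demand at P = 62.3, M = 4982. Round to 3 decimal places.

3.014

At P = 62.3, M = 4982: Q = 36.734.
Holding P constant, ∂Q/∂M = 110.7/M = 0.02222.
η_M = (∂Q/∂M)·(M/Q) = 0.02222 × (4982/36.734) = 3.014.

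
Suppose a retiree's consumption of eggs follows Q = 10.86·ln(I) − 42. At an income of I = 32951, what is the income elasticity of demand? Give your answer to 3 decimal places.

0.153

At I = 32951: Q = 70.974.
dQ/dI = 10.86/I = 0.00032958 at this income.
η = (dQ/dI)·(I/Q) = 0.00032958 × (32951/70.974) = 0.153.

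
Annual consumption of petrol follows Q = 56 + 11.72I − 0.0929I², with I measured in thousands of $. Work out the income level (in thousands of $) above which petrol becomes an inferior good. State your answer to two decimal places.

dQ/dI = 11.72 − 0.1858I.
The good is inferior where dQ/dI < 0. Setting dQ/dI = 0 gives I = 11.72 / 0.1858 = 63.08.

63.08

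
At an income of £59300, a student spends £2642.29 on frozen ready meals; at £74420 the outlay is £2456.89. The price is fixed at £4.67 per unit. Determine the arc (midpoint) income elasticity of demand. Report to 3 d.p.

With a constant price, Q₁ = 2642.29/4.67 = 565.801 and Q₂ = 2456.89/4.67 = 526.101 (equivalently, work directly with expenditure since P cancels).
Midpoint %ΔQ = (2456.89 − 2642.29)/2549.59 = -0.07272; midpoint %ΔI = (74420 − 59300)/66860 = 0.22614.
η = -0.07272 / 0.22614 = -0.322.

-0.322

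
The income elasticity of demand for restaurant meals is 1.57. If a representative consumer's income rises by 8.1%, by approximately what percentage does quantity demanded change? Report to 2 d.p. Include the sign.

12.72%

%ΔQ ≈ η × %ΔI = 1.57 × 8.1% = 12.72%.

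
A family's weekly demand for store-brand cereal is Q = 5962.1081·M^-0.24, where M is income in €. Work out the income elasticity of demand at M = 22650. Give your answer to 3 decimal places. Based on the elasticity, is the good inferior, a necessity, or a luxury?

For Q = A·M^β the income elasticity is constant and equal to β.
Here β = -0.24, so η = -0.240.
Since η < 0, the good is an inferior good.

-0.240 (inferior good)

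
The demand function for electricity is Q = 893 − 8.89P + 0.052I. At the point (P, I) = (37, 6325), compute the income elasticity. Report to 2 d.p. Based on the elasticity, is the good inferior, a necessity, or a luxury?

0.37 (necessity)

At P = 37, I = 6325: Q = 892.970.
Holding P constant, ∂Q/∂I = 0.052.
η_I = (∂Q/∂I)·(I/Q) = 0.052 × (6325/892.970) = 0.37.
Since 0 < η < 1, this is a necessity.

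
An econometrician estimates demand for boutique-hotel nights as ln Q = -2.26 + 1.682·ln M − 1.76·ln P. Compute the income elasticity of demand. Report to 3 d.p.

1.682

In a log-linear demand, the coefficient on ln M is the income elasticity.
So η = 1.682.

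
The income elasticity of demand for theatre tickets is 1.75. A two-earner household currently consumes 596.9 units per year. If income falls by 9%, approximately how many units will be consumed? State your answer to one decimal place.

%ΔQ ≈ η × %ΔI = 1.75 × (-9%) = -15.75%.
New Q ≈ 596.9 × (1 − 0.1575) = 502.9.

502.9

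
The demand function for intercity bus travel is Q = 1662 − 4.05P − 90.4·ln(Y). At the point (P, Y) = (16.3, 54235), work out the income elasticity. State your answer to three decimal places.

-0.148

At P = 16.3, Y = 54235: Q = 610.527.
Holding P constant, ∂Q/∂Y = -90.4/Y = -0.00166682.
η_Y = (∂Q/∂Y)·(Y/Q) = -0.00166682 × (54235/610.527) = -0.148.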